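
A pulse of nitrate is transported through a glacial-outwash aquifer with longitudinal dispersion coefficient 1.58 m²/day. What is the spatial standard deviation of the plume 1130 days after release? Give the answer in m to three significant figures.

59.8 m

Dispersive spreading gives a Gaussian with σ² = 2Dt; advection only shifts the center.
σ = √(2 × 1.58 × 1130) = 59.8 m.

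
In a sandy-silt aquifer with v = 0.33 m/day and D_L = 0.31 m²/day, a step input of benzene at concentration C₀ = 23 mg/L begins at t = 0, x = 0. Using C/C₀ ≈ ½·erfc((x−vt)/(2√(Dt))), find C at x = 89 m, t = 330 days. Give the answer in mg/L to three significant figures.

For a continuous step input, C/C₀ ≈ ½·erfc((x−vt)/(2√(Dt))).
vt = 0.33 × 330 = 108.9 m and 2√(Dt) = 2√(0.31 × 330) = 20.23 m.
Argument (x−vt)/(2√(Dt)) = (89 − 108.9)/20.23 = -0.9837; ½·erfc(-0.9837) = 0.9179.
C = 23 × 0.9179 = 21.1 mg/L.

21.1 mg/L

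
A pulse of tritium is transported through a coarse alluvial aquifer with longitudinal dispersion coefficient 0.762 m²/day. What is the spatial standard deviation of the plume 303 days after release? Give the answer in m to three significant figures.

21.5 m

Dispersive spreading gives a Gaussian with σ² = 2Dt; advection only shifts the center.
σ = √(2 × 0.762 × 303) = 21.5 m.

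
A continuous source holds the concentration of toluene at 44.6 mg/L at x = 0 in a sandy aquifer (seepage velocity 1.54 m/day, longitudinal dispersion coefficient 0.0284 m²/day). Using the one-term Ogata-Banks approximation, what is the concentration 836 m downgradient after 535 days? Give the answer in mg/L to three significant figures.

0.628 mg/L

For a continuous step input, C/C₀ ≈ ½·erfc((x−vt)/(2√(Dt))).
vt = 1.54 × 535 = 823.9 m and 2√(Dt) = 2√(0.0284 × 535) = 7.796 m.
Argument (x−vt)/(2√(Dt)) = (836 − 823.9)/7.796 = 1.552; ½·erfc(1.552) = 0.01409.
C = 44.6 × 0.01409 = 0.628 mg/L.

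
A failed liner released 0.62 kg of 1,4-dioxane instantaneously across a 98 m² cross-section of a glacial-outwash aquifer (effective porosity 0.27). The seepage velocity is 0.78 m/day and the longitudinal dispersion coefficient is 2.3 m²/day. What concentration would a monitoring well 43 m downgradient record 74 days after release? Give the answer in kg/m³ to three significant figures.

For an instantaneous plane source, C(x,t) = M/(n_e·A·√(4πDt)) · exp(−(x−vt)²/(4Dt)), with n_e·A the pore (flow) area.
Plume center vt = 0.78 × 74 = 57.72 m, so the well at 43 m is 14.72 m upgradient of the peak.
√(4πDt) = 46.25 m, giving peak height M/(n_e·A·√(4πDt)) = 0.62/(0.27 × 98 × 46.25) = 0.0005066 kg/m³.
(x−vt)²/(4Dt) = (-14.72)²/(4 × 2.3 × 74) = 0.3183; exp(−0.3183) = 0.7274.
C = 0.0005066 × 0.7274 = 0.000369 kg/m³.

0.000369 kg/m³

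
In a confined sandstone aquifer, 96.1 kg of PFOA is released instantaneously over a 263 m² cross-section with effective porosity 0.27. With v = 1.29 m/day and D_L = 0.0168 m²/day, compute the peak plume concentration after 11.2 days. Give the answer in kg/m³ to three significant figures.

The peak of an instantaneous 1D plume sits at x = vt; there the Gaussian factor is 1 and C_max = M/(n_e·A·√(4πDt)), where n_e·A is the pore area the mass is dissolved in.
√(4πDt) = √(4π × 0.0168 × 11.2) = 1.538 m, so C_max = 96.1/(0.27 × 263 × 1.538) = 0.880 kg/m³.

0.880 kg/m³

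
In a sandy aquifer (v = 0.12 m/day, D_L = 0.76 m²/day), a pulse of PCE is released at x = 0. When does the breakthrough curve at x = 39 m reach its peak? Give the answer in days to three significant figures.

For the 1D instantaneous-source solution, setting ∂C/∂t = 0 at fixed x gives v²t² + 2Dt − x² = 0, so t = (√(D² + v²x²) − D)/v².
√(D² + v²x²) = √(0.76² + 0.12² × 39²) = 4.741; v² = 0.0144.
t = (4.741 − 0.76)/0.0144 = 276 days (vs. the pure-advection estimate x/v = 325 d).

276 days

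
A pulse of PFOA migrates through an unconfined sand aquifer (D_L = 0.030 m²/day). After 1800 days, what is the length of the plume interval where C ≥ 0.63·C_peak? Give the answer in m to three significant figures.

The plume is Gaussian with σ = √(2Dt) = √(2 × 0.030 × 1800) = 10.39 m.
C/C_peak = exp(−Δx²/(2σ²)) = 0.63 ⇒ Δx = σ·√(−2 ln 0.63) = 10.39 × 0.9613 = 9.988 m.
Width = 2Δx = 20.0 m.

20.0 m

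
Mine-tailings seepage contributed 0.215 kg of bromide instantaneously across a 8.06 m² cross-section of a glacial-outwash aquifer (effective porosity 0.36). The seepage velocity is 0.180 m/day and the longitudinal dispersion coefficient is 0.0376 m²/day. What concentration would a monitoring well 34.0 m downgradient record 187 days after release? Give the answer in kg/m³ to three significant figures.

0.00785 kg/m³

For an instantaneous plane source, C(x,t) = M/(n_e·A·√(4πDt)) · exp(−(x−vt)²/(4Dt)), with n_e·A the pore (flow) area.
Plume center vt = 0.180 × 187 = 33.66 m, so the well at 34.0 m is 0.34 m downgradient of the peak.
√(4πDt) = 9.400 m, giving peak height M/(n_e·A·√(4πDt)) = 0.215/(0.36 × 8.06 × 9.400) = 0.007883 kg/m³.
(x−vt)²/(4Dt) = (0.34)²/(4 × 0.0376 × 187) = 0.004110; exp(−0.004110) = 0.9959.
C = 0.007883 × 0.9959 = 0.00785 kg/m³.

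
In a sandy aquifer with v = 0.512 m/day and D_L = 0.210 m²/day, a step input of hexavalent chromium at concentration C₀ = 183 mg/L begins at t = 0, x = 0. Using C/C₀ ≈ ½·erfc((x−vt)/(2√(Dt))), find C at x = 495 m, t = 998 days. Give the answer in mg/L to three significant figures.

For a continuous step input, C/C₀ ≈ ½·erfc((x−vt)/(2√(Dt))).
vt = 0.512 × 998 = 510.976 m and 2√(Dt) = 2√(0.210 × 998) = 28.95 m.
Argument (x−vt)/(2√(Dt)) = (495 − 510.976)/28.95 = -0.5518; ½·erfc(-0.5518) = 0.7824.
C = 183 × 0.7824 = 143 mg/L.

143 mg/L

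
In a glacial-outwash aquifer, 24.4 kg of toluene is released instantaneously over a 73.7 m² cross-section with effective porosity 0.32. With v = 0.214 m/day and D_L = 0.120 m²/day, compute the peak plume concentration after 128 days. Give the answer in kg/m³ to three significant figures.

The peak of an instantaneous 1D plume sits at x = vt; there the Gaussian factor is 1 and C_max = M/(n_e·A·√(4πDt)), where n_e·A is the pore area the mass is dissolved in.
√(4πDt) = √(4π × 0.120 × 128) = 13.89 m, so C_max = 24.4/(0.32 × 73.7 × 13.89) = 0.0745 kg/m³.

0.0745 kg/m³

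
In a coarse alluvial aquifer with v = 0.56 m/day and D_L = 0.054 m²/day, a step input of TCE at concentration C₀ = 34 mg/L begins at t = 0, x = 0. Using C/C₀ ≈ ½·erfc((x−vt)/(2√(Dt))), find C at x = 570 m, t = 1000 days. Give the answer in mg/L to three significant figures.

5.71 mg/L

For a continuous step input, C/C₀ ≈ ½·erfc((x−vt)/(2√(Dt))).
vt = 0.56 × 1000 = 560 m and 2√(Dt) = 2√(0.054 × 1000) = 14.70 m.
Argument (x−vt)/(2√(Dt)) = (570 − 560)/14.70 = 0.6803; ½·erfc(0.6803) = 0.1680.
C = 34 × 0.1680 = 5.71 mg/L.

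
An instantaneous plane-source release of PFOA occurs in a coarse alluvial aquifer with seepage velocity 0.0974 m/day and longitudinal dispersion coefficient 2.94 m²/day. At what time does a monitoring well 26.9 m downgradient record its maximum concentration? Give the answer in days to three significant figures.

For the 1D instantaneous-source solution, setting ∂C/∂t = 0 at fixed x gives v²t² + 2Dt − x² = 0, so t = (√(D² + v²x²) − D)/v².
√(D² + v²x²) = √(2.94² + 0.0974² × 26.9²) = 3.938; v² = 0.00948676.
t = (3.938 − 2.94)/0.00948676 = 105 days (vs. the pure-advection estimate x/v = 276 d).

105 days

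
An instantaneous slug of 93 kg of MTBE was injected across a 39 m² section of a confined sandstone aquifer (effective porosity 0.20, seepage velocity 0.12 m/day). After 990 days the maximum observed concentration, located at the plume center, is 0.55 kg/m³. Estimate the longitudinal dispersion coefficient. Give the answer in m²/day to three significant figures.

0.0378 m²/day

At the plume center C_max = M/(n_e·A·√(4πDt)), so D = M²/(4πt·(n_e·A·C_max)²).
n_e·A·C_max = 0.20 × 39 × 0.55 = 4.290 kg/m.
D = 93²/(4π × 990 × 4.290²) = 0.0378 m²/day.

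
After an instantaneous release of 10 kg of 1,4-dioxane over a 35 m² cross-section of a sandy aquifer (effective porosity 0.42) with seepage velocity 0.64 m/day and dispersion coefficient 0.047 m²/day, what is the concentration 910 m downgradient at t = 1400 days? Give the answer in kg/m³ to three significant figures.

For an instantaneous plane source, C(x,t) = M/(n_e·A·√(4πDt)) · exp(−(x−vt)²/(4Dt)), with n_e·A the pore (flow) area.
Plume center vt = 0.64 × 1400 = 896 m, so the well at 910 m is 14 m downgradient of the peak.
√(4πDt) = 28.76 m, giving peak height M/(n_e·A·√(4πDt)) = 10/(0.42 × 35 × 28.76) = 0.02365 kg/m³.
(x−vt)²/(4Dt) = (14)²/(4 × 0.047 × 1400) = 0.7447; exp(−0.7447) = 0.4749.
C = 0.02365 × 0.4749 = 0.0112 kg/m³.

0.0112 kg/m³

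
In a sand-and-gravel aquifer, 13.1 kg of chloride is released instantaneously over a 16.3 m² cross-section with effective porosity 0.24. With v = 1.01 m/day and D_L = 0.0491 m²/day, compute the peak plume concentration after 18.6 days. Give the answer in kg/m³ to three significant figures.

The peak of an instantaneous 1D plume sits at x = vt; there the Gaussian factor is 1 and C_max = M/(n_e·A·√(4πDt)), where n_e·A is the pore area the mass is dissolved in.
√(4πDt) = √(4π × 0.0491 × 18.6) = 3.388 m, so C_max = 13.1/(0.24 × 16.3 × 3.388) = 0.988 kg/m³.

0.988 kg/m³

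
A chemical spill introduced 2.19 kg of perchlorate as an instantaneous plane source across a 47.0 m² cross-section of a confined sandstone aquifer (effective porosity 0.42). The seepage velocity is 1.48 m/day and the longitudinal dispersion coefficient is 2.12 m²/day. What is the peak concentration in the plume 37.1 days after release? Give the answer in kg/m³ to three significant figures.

0.00353 kg/m³

The peak of an instantaneous 1D plume sits at x = vt; there the Gaussian factor is 1 and C_max = M/(n_e·A·√(4πDt)), where n_e·A is the pore area the mass is dissolved in.
√(4πDt) = √(4π × 2.12 × 37.1) = 31.44 m, so C_max = 2.19/(0.42 × 47.0 × 31.44) = 0.00353 kg/m³.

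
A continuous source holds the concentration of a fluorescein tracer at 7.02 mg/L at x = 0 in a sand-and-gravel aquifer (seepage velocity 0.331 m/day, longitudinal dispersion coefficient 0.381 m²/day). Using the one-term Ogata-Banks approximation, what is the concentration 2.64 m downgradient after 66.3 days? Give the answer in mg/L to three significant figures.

7.00 mg/L

For a continuous step input, C/C₀ ≈ ½·erfc((x−vt)/(2√(Dt))).
vt = 0.331 × 66.3 = 21.9453 m and 2√(Dt) = 2√(0.381 × 66.3) = 10.05 m.
Argument (x−vt)/(2√(Dt)) = (2.64 − 21.9453)/10.05 = -1.921; ½·erfc(-1.921) = 0.9967.
C = 7.02 × 0.9967 = 7.00 mg/L.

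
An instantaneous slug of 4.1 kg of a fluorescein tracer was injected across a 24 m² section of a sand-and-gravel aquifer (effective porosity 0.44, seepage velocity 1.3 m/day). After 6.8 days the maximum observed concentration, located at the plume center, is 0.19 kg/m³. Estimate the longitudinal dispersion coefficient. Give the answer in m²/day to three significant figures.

At the plume center C_max = M/(n_e·A·√(4πDt)), so D = M²/(4πt·(n_e·A·C_max)²).
n_e·A·C_max = 0.44 × 24 × 0.19 = 2.006 kg/m.
D = 4.1²/(4π × 6.8 × 2.006²) = 0.0489 m²/day.

0.0489 m²/day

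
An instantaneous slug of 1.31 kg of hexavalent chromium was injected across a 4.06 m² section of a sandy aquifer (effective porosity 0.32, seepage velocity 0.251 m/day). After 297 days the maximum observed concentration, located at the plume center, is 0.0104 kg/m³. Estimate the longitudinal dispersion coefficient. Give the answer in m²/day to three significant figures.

2.52 m²/day

At the plume center C_max = M/(n_e·A·√(4πDt)), so D = M²/(4πt·(n_e·A·C_max)²).
n_e·A·C_max = 0.32 × 4.06 × 0.0104 = 0.01351 kg/m.
D = 1.31²/(4π × 297 × 0.01351²) = 2.52 m²/day.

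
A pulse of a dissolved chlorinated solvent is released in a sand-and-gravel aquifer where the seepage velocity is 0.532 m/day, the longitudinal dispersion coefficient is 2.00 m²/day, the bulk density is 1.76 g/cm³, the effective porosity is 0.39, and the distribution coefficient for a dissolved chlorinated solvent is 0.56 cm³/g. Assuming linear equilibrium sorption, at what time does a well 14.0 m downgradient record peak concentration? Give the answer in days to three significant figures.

71.2 days

Retardation factor R = 1 + ρ_b·K_d/n = 1 + 1.76 × 0.56/0.39 = 3.527.
Sorption retards both mechanisms: v_R = v/R = 0.1508 m/day, D_R = D/R = 0.5671 m²/day.
Peak time from v_R²t² + 2D_R t − x² = 0: t = (√(D_R² + v_R²x²) − D_R)/v_R².
√(D_R² + v_R²x²) = √(0.5671² + 0.1508² × 14.0²) = 2.186; v_R² = 0.02274.
t = (2.186 − 0.5671)/0.02274 = 71.2 days.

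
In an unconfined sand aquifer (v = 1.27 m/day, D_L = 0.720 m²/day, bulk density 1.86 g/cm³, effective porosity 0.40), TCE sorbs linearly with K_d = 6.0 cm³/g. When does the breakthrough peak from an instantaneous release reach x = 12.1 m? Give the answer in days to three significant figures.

Retardation factor R = 1 + ρ_b·K_d/n = 1 + 1.86 × 6.0/0.40 = 28.90.
Sorption retards both mechanisms: v_R = v/R = 0.04394 m/day, D_R = D/R = 0.02491 m²/day.
Peak time from v_R²t² + 2D_R t − x² = 0: t = (√(D_R² + v_R²x²) − D_R)/v_R².
√(D_R² + v_R²x²) = √(0.02491² + 0.04394² × 12.1²) = 0.5323; v_R² = 0.001931.
t = (0.5323 − 0.02491)/0.001931 = 263 days.

263 days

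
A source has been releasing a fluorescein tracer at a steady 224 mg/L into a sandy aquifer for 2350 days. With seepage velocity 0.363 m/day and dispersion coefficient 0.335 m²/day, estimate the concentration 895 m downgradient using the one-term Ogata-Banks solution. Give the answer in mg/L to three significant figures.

For a continuous step input, C/C₀ ≈ ½·erfc((x−vt)/(2√(Dt))).
vt = 0.363 × 2350 = 853.05 m and 2√(Dt) = 2√(0.335 × 2350) = 56.12 m.
Argument (x−vt)/(2√(Dt)) = (895 − 853.05)/56.12 = 0.7475; ½·erfc(0.7475) = 0.1452.
C = 224 × 0.1452 = 32.5 mg/L.

32.5 mg/L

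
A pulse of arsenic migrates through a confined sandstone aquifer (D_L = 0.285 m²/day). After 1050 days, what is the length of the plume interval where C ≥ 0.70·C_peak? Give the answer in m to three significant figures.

41.3 m

The plume is Gaussian with σ = √(2Dt) = √(2 × 0.285 × 1050) = 24.46 m.
C/C_peak = exp(−Δx²/(2σ²)) = 0.70 ⇒ Δx = σ·√(−2 ln 0.70) = 24.46 × 0.8446 = 20.66 m.
Width = 2Δx = 41.3 m.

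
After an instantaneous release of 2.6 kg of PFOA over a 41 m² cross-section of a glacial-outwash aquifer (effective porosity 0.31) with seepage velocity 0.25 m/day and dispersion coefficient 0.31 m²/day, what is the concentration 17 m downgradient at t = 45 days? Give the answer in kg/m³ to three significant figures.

For an instantaneous plane source, C(x,t) = M/(n_e·A·√(4πDt)) · exp(−(x−vt)²/(4Dt)), with n_e·A the pore (flow) area.
Plume center vt = 0.25 × 45 = 11.25 m, so the well at 17 m is 5.75 m downgradient of the peak.
√(4πDt) = 13.24 m, giving peak height M/(n_e·A·√(4πDt)) = 2.6/(0.31 × 41 × 13.24) = 0.01545 kg/m³.
(x−vt)²/(4Dt) = (5.75)²/(4 × 0.31 × 45) = 0.5925; exp(−0.5925) = 0.5529.
C = 0.01545 × 0.5529 = 0.00854 kg/m³.

0.00854 kg/m³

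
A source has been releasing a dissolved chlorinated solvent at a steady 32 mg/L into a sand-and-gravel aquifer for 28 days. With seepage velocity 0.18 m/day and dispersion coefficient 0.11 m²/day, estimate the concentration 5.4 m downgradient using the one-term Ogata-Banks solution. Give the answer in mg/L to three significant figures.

For a continuous step input, C/C₀ ≈ ½·erfc((x−vt)/(2√(Dt))).
vt = 0.18 × 28 = 5.04 m and 2√(Dt) = 2√(0.11 × 28) = 3.510 m.
Argument (x−vt)/(2√(Dt)) = (5.4 − 5.04)/3.510 = 0.1026; ½·erfc(0.1026) = 0.4423.
C = 32 × 0.4423 = 14.2 mg/L.

14.2 mg/L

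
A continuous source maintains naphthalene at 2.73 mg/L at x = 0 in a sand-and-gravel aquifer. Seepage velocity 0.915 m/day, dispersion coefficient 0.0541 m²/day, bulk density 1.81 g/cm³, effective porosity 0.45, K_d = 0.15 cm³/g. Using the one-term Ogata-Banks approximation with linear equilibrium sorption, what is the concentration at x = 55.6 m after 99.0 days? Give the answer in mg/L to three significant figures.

Retardation factor R = 1 + ρ_b·K_d/n = 1 + 1.81 × 0.15/0.45 = 1.603.
Sorption retards both mechanisms: v_R = v/R = 0.5708 m/day, D_R = D/R = 0.03375 m²/day.
v_R·t = 0.5708 × 99.0 = 56.5092 m; 2√(D_R t) = 3.656 m; argument = (55.6 − 56.5092)/3.656 = -0.2487.
C = C₀ × ½·erfc(-0.2487) = 2.73 × 0.6375 = 1.74 mg/L.

1.74 mg/L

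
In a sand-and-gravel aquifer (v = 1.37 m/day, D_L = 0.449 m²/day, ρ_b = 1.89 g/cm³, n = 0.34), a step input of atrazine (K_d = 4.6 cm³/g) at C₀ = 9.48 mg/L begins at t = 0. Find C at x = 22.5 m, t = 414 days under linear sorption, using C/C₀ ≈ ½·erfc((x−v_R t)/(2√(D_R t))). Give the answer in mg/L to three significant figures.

Retardation factor R = 1 + ρ_b·K_d/n = 1 + 1.89 × 4.6/0.34 = 26.57.
Sorption retards both mechanisms: v_R = v/R = 0.05156 m/day, D_R = D/R = 0.01690 m²/day.
v_R·t = 0.05156 × 414 = 21.34584 m; 2√(D_R t) = 5.290 m; argument = (22.5 − 21.34584)/5.290 = 0.2182.
C = C₀ × ½·erfc(0.2182) = 9.48 × 0.3788 = 3.59 mg/L.

3.59 mg/L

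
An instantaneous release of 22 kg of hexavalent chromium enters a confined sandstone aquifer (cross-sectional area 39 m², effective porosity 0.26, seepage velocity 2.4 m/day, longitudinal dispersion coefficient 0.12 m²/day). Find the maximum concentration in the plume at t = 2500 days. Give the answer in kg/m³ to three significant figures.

0.0353 kg/m³

The peak of an instantaneous 1D plume sits at x = vt; there the Gaussian factor is 1 and C_max = M/(n_e·A·√(4πDt)), where n_e·A is the pore area the mass is dissolved in.
√(4πDt) = √(4π × 0.12 × 2500) = 61.40 m, so C_max = 22/(0.26 × 39 × 61.40) = 0.0353 kg/m³.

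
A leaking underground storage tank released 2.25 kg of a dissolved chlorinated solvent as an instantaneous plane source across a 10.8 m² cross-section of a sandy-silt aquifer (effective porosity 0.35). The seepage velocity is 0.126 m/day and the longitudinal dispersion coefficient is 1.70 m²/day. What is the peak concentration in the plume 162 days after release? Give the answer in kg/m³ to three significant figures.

0.0101 kg/m³

The peak of an instantaneous 1D plume sits at x = vt; there the Gaussian factor is 1 and C_max = M/(n_e·A·√(4πDt)), where n_e·A is the pore area the mass is dissolved in.
√(4πDt) = √(4π × 1.70 × 162) = 58.83 m, so C_max = 2.25/(0.35 × 10.8 × 58.83) = 0.0101 kg/m³.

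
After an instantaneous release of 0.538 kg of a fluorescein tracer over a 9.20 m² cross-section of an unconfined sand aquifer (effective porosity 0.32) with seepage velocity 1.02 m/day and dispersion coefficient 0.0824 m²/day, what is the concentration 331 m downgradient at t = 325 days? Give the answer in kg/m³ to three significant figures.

0.00994 kg/m³

For an instantaneous plane source, C(x,t) = M/(n_e·A·√(4πDt)) · exp(−(x−vt)²/(4Dt)), with n_e·A the pore (flow) area.
Plume center vt = 1.02 × 325 = 331.5 m, so the well at 331 m is 0.5 m upgradient of the peak.
√(4πDt) = 18.34 m, giving peak height M/(n_e·A·√(4πDt)) = 0.538/(0.32 × 9.20 × 18.34) = 0.009964 kg/m³.
(x−vt)²/(4Dt) = (-0.5)²/(4 × 0.0824 × 325) = 0.002334; exp(−0.002334) = 0.9977.
C = 0.009964 × 0.9977 = 0.00994 kg/m³.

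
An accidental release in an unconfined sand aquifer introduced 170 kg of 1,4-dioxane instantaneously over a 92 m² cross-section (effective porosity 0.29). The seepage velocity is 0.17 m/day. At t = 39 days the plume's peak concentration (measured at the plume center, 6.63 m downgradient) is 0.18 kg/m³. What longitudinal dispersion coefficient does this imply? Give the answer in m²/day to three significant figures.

At the plume center C_max = M/(n_e·A·√(4πDt)), so D = M²/(4πt·(n_e·A·C_max)²).
n_e·A·C_max = 0.29 × 92 × 0.18 = 4.802 kg/m.
D = 170²/(4π × 39 × 4.802²) = 2.56 m²/day.

2.56 m²/day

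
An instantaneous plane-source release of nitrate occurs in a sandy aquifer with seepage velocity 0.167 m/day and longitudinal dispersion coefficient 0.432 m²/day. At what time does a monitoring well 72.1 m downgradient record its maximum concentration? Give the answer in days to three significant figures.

For the 1D instantaneous-source solution, setting ∂C/∂t = 0 at fixed x gives v²t² + 2Dt − x² = 0, so t = (√(D² + v²x²) − D)/v².
√(D² + v²x²) = √(0.432² + 0.167² × 72.1²) = 12.05; v² = 0.027889.
t = (12.05 − 0.432)/0.027889 = 417 days (vs. the pure-advection estimate x/v = 432 d).

417 days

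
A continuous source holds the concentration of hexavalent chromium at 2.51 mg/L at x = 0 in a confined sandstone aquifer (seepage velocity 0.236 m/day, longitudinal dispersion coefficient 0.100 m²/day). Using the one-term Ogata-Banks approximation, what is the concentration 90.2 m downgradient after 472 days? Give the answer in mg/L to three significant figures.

For a continuous step input, C/C₀ ≈ ½·erfc((x−vt)/(2√(Dt))).
vt = 0.236 × 472 = 111.392 m and 2√(Dt) = 2√(0.100 × 472) = 13.74 m.
Argument (x−vt)/(2√(Dt)) = (90.2 − 111.392)/13.74 = -1.542; ½·erfc(-1.542) = 0.9854.
C = 2.51 × 0.9854 = 2.47 mg/L.

2.47 mg/L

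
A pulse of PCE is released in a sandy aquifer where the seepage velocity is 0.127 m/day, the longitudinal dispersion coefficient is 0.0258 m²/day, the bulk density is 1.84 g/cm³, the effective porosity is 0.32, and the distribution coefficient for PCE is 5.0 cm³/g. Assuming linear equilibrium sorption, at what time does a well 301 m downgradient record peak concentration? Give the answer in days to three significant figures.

Retardation factor R = 1 + ρ_b·K_d/n = 1 + 1.84 × 5.0/0.32 = 29.75.
Sorption retards both mechanisms: v_R = v/R = 0.004269 m/day, D_R = D/R = 0.0008672 m²/day.
Peak time from v_R²t² + 2D_R t − x² = 0: t = (√(D_R² + v_R²x²) − D_R)/v_R².
√(D_R² + v_R²x²) = √(0.0008672² + 0.004269² × 301²) = 1.285; v_R² = 1.822e-05.
t = (1.285 − 0.0008672)/1.822e-05 = 70500 days.

70500 days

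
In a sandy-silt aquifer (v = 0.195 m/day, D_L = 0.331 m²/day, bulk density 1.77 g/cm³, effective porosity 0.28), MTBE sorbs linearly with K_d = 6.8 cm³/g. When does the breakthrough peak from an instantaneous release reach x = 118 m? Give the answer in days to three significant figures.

26200 days

Retardation factor R = 1 + ρ_b·K_d/n = 1 + 1.77 × 6.8/0.28 = 43.99.
Sorption retards both mechanisms: v_R = v/R = 0.004433 m/day, D_R = D/R = 0.007524 m²/day.
Peak time from v_R²t² + 2D_R t − x² = 0: t = (√(D_R² + v_R²x²) − D_R)/v_R².
√(D_R² + v_R²x²) = √(0.007524² + 0.004433² × 118²) = 0.5231; v_R² = 1.965e-05.
t = (0.5231 − 0.007524)/1.965e-05 = 26200 days.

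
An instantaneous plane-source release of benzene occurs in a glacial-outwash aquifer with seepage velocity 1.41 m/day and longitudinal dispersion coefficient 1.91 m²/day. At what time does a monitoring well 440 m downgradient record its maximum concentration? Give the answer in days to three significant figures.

311 days

For the 1D instantaneous-source solution, setting ∂C/∂t = 0 at fixed x gives v²t² + 2Dt − x² = 0, so t = (√(D² + v²x²) − D)/v².
√(D² + v²x²) = √(1.91² + 1.41² × 440²) = 620.4; v² = 1.9881.
t = (620.4 − 1.91)/1.9881 = 311 days (vs. the pure-advection estimate x/v = 312 d).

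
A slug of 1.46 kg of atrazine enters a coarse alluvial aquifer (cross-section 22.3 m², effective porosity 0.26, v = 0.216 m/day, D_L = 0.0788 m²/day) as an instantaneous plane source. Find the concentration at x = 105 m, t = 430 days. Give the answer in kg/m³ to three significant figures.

For an instantaneous plane source, C(x,t) = M/(n_e·A·√(4πDt)) · exp(−(x−vt)²/(4Dt)), with n_e·A the pore (flow) area.
Plume center vt = 0.216 × 430 = 92.88 m, so the well at 105 m is 12.12 m downgradient of the peak.
√(4πDt) = 20.63 m, giving peak height M/(n_e·A·√(4πDt)) = 1.46/(0.26 × 22.3 × 20.63) = 0.01221 kg/m³.
(x−vt)²/(4Dt) = (12.12)²/(4 × 0.0788 × 430) = 1.084; exp(−1.084) = 0.3382.
C = 0.01221 × 0.3382 = 0.00413 kg/m³.

0.00413 kg/m³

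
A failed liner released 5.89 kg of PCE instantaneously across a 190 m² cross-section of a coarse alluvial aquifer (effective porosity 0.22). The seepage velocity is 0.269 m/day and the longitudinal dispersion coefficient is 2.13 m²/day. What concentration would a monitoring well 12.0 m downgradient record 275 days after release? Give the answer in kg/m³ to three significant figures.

For an instantaneous plane source, C(x,t) = M/(n_e·A·√(4πDt)) · exp(−(x−vt)²/(4Dt)), with n_e·A the pore (flow) area.
Plume center vt = 0.269 × 275 = 73.975 m, so the well at 12.0 m is 61.975 m upgradient of the peak.
√(4πDt) = 85.79 m, giving peak height M/(n_e·A·√(4πDt)) = 5.89/(0.22 × 190 × 85.79) = 0.001642 kg/m³.
(x−vt)²/(4Dt) = (-61.975)²/(4 × 2.13 × 275) = 1.639; exp(−1.639) = 0.1942.
C = 0.001642 × 0.1942 = 0.000319 kg/m³.

0.000319 kg/m³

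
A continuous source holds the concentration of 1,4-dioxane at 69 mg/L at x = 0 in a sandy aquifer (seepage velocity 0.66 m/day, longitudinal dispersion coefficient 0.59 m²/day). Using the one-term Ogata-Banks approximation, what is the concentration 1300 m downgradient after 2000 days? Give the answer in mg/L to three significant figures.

For a continuous step input, C/C₀ ≈ ½·erfc((x−vt)/(2√(Dt))).
vt = 0.66 × 2000 = 1320 m and 2√(Dt) = 2√(0.59 × 2000) = 68.70 m.
Argument (x−vt)/(2√(Dt)) = (1300 − 1320)/68.70 = -0.2911; ½·erfc(-0.2911) = 0.6597.
C = 69 × 0.6597 = 45.5 mg/L.

45.5 mg/L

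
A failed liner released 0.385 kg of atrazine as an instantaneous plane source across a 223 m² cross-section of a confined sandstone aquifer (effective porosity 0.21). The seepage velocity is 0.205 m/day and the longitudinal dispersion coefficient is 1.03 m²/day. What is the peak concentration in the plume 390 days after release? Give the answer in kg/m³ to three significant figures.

0.000116 kg/m³

The peak of an instantaneous 1D plume sits at x = vt; there the Gaussian factor is 1 and C_max = M/(n_e·A·√(4πDt)), where n_e·A is the pore area the mass is dissolved in.
√(4πDt) = √(4π × 1.03 × 390) = 71.05 m, so C_max = 0.385/(0.21 × 223 × 71.05) = 0.000116 kg/m³.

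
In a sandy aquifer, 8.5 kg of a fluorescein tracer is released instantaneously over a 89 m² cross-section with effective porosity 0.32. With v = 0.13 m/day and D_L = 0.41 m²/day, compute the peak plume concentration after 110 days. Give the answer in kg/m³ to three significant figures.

0.0125 kg/m³

The peak of an instantaneous 1D plume sits at x = vt; there the Gaussian factor is 1 and C_max = M/(n_e·A·√(4πDt)), where n_e·A is the pore area the mass is dissolved in.
√(4πDt) = √(4π × 0.41 × 110) = 23.81 m, so C_max = 8.5/(0.32 × 89 × 23.81) = 0.0125 kg/m³.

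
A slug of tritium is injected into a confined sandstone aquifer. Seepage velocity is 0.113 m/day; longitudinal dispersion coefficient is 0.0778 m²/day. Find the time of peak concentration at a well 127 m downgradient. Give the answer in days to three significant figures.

For the 1D instantaneous-source solution, setting ∂C/∂t = 0 at fixed x gives v²t² + 2Dt − x² = 0, so t = (√(D² + v²x²) − D)/v².
√(D² + v²x²) = √(0.0778² + 0.113² × 127²) = 14.35; v² = 0.012769.
t = (14.35 − 0.0778)/0.012769 = 1120 days (vs. the pure-advection estimate x/v = 1120 d).

1120 days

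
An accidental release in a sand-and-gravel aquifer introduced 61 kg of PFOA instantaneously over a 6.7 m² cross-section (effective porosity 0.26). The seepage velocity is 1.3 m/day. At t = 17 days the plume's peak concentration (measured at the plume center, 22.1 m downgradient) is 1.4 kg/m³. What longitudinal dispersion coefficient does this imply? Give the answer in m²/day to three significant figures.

At the plume center C_max = M/(n_e·A·√(4πDt)), so D = M²/(4πt·(n_e·A·C_max)²).
n_e·A·C_max = 0.26 × 6.7 × 1.4 = 2.439 kg/m.
D = 61²/(4π × 17 × 2.439²) = 2.93 m²/day.

2.93 m²/day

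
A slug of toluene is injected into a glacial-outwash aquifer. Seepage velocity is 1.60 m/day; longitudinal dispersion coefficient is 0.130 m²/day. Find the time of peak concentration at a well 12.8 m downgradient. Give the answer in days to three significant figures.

7.95 days

For the 1D instantaneous-source solution, setting ∂C/∂t = 0 at fixed x gives v²t² + 2Dt − x² = 0, so t = (√(D² + v²x²) − D)/v².
√(D² + v²x²) = √(0.130² + 1.60² × 12.8²) = 20.48; v² = 2.56.
t = (20.48 − 0.130)/2.56 = 7.95 days (vs. the pure-advection estimate x/v = 8.00 d).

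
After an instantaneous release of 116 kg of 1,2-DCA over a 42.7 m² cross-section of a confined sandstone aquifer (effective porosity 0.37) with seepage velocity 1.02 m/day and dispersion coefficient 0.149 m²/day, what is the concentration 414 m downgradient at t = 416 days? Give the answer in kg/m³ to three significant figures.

For an instantaneous plane source, C(x,t) = M/(n_e·A·√(4πDt)) · exp(−(x−vt)²/(4Dt)), with n_e·A the pore (flow) area.
Plume center vt = 1.02 × 416 = 424.32 m, so the well at 414 m is 10.32 m upgradient of the peak.
√(4πDt) = 27.91 m, giving peak height M/(n_e·A·√(4πDt)) = 116/(0.37 × 42.7 × 27.91) = 0.2631 kg/m³.
(x−vt)²/(4Dt) = (-10.32)²/(4 × 0.149 × 416) = 0.4296; exp(−0.4296) = 0.6508.
C = 0.2631 × 0.6508 = 0.171 kg/m³.

0.171 kg/m³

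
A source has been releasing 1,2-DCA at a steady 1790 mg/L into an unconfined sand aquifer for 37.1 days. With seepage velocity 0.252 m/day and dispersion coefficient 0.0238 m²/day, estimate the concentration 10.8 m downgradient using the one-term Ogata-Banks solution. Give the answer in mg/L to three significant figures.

246 mg/L

For a continuous step input, C/C₀ ≈ ½·erfc((x−vt)/(2√(Dt))).
vt = 0.252 × 37.1 = 9.3492 m and 2√(Dt) = 2√(0.0238 × 37.1) = 1.879 m.
Argument (x−vt)/(2√(Dt)) = (10.8 − 9.3492)/1.879 = 0.7721; ½·erfc(0.7721) = 0.1374.
C = 1790 × 0.1374 = 246 mg/L.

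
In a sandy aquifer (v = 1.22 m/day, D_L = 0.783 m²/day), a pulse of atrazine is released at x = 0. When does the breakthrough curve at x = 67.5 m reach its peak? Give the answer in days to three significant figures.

54.8 days

For the 1D instantaneous-source solution, setting ∂C/∂t = 0 at fixed x gives v²t² + 2Dt − x² = 0, so t = (√(D² + v²x²) − D)/v².
√(D² + v²x²) = √(0.783² + 1.22² × 67.5²) = 82.35; v² = 1.4884.
t = (82.35 − 0.783)/1.4884 = 54.8 days (vs. the pure-advection estimate x/v = 55.3 d).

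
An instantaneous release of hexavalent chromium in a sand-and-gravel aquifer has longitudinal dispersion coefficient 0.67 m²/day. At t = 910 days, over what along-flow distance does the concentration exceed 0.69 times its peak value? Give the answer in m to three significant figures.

The plume is Gaussian with σ = √(2Dt) = √(2 × 0.67 × 910) = 34.92 m.
C/C_peak = exp(−Δx²/(2σ²)) = 0.69 ⇒ Δx = σ·√(−2 ln 0.69) = 34.92 × 0.8615 = 30.08 m.
Width = 2Δx = 60.2 m.

60.2 m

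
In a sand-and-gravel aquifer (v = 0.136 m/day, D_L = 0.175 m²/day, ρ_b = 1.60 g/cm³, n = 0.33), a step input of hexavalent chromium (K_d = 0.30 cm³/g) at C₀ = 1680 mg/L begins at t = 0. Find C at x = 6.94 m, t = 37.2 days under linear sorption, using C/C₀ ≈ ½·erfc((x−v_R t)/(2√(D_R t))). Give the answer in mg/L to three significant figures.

Retardation factor R = 1 + ρ_b·K_d/n = 1 + 1.60 × 0.30/0.33 = 2.455.
Sorption retards both mechanisms: v_R = v/R = 0.05540 m/day, D_R = D/R = 0.07128 m²/day.
v_R·t = 0.05540 × 37.2 = 2.06088 m; 2√(D_R t) = 3.257 m; argument = (6.94 − 2.06088)/3.257 = 1.498.
C = C₀ × ½·erfc(1.498) = 1680 × 0.01707 = 28.7 mg/L.

28.7 mg/L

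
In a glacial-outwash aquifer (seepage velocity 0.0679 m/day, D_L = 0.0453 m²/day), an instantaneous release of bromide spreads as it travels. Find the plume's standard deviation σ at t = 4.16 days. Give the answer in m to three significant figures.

Dispersive spreading gives a Gaussian with σ² = 2Dt; advection only shifts the center.
σ = √(2 × 0.0453 × 4.16) = 0.614 m.

0.614 m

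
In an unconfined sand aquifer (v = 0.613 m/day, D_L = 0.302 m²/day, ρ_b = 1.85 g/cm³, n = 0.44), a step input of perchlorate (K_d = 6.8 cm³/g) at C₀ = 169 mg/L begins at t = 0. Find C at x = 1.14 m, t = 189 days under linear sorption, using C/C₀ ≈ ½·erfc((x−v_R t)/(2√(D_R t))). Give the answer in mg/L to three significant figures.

156 mg/L

Retardation factor R = 1 + ρ_b·K_d/n = 1 + 1.85 × 6.8/0.44 = 29.59.
Sorption retards both mechanisms: v_R = v/R = 0.02072 m/day, D_R = D/R = 0.01021 m²/day.
v_R·t = 0.02072 × 189 = 3.91608 m; 2√(D_R t) = 2.778 m; argument = (1.14 − 3.91608)/2.778 = -0.9993.
C = C₀ × ½·erfc(-0.9993) = 169 × 0.9212 = 156 mg/L.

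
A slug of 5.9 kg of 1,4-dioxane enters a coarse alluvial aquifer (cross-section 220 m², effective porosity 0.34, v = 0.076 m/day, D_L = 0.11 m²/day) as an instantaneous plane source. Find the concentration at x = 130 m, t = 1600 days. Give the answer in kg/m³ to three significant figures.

0.00152 kg/m³

For an instantaneous plane source, C(x,t) = M/(n_e·A·√(4πDt)) · exp(−(x−vt)²/(4Dt)), with n_e·A the pore (flow) area.
Plume center vt = 0.076 × 1600 = 121.6 m, so the well at 130 m is 8.4 m downgradient of the peak.
√(4πDt) = 47.03 m, giving peak height M/(n_e·A·√(4πDt)) = 5.9/(0.34 × 220 × 47.03) = 0.001677 kg/m³.
(x−vt)²/(4Dt) = (8.4)²/(4 × 0.11 × 1600) = 0.1002; exp(−0.1002) = 0.9047.
C = 0.001677 × 0.9047 = 0.00152 kg/m³.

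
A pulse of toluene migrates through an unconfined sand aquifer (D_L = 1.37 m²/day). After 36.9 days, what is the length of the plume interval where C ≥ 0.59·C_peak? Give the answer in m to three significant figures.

The plume is Gaussian with σ = √(2Dt) = √(2 × 1.37 × 36.9) = 10.06 m.
C/C_peak = exp(−Δx²/(2σ²)) = 0.59 ⇒ Δx = σ·√(−2 ln 0.59) = 10.06 × 1.027 = 10.33 m.
Width = 2Δx = 20.7 m.

20.7 m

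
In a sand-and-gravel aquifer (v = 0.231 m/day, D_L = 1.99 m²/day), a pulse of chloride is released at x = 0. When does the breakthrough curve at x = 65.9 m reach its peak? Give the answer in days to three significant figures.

For the 1D instantaneous-source solution, setting ∂C/∂t = 0 at fixed x gives v²t² + 2Dt − x² = 0, so t = (√(D² + v²x²) − D)/v².
√(D² + v²x²) = √(1.99² + 0.231² × 65.9²) = 15.35; v² = 0.053361.
t = (15.35 − 1.99)/0.053361 = 250 days (vs. the pure-advection estimate x/v = 285 d).

250 days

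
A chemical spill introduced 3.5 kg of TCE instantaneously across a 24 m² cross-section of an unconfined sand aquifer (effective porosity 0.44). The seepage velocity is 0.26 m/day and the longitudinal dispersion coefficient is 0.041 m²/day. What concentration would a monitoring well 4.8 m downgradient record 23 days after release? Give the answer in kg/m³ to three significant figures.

0.0666 kg/m³

For an instantaneous plane source, C(x,t) = M/(n_e·A·√(4πDt)) · exp(−(x−vt)²/(4Dt)), with n_e·A the pore (flow) area.
Plume center vt = 0.26 × 23 = 5.98 m, so the well at 4.8 m is 1.18 m upgradient of the peak.
√(4πDt) = 3.442 m, giving peak height M/(n_e·A·√(4πDt)) = 3.5/(0.44 × 24 × 3.442) = 0.09629 kg/m³.
(x−vt)²/(4Dt) = (-1.18)²/(4 × 0.041 × 23) = 0.3691; exp(−0.3691) = 0.6914.
C = 0.09629 × 0.6914 = 0.0666 kg/m³.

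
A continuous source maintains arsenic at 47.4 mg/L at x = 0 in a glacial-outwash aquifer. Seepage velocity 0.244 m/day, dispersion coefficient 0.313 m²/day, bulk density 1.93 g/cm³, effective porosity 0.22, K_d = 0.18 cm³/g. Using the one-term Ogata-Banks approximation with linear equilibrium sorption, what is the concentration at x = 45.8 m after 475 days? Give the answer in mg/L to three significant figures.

Retardation factor R = 1 + ρ_b·K_d/n = 1 + 1.93 × 0.18/0.22 = 2.579.
Sorption retards both mechanisms: v_R = v/R = 0.09461 m/day, D_R = D/R = 0.1214 m²/day.
v_R·t = 0.09461 × 475 = 44.93975 m; 2√(D_R t) = 15.19 m; argument = (45.8 − 44.93975)/15.19 = 0.05663.
C = C₀ × ½·erfc(0.05663) = 47.4 × 0.4681 = 22.2 mg/L.

22.2 mg/L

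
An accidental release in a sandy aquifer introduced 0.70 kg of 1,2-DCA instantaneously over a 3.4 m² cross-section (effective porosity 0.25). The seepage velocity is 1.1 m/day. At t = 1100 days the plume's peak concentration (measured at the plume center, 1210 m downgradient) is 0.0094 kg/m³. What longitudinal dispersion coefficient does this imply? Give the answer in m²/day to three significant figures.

0.555 m²/day

At the plume center C_max = M/(n_e·A·√(4πDt)), so D = M²/(4πt·(n_e·A·C_max)²).
n_e·A·C_max = 0.25 × 3.4 × 0.0094 = 0.007990 kg/m.
D = 0.70²/(4π × 1100 × 0.007990²) = 0.555 m²/day.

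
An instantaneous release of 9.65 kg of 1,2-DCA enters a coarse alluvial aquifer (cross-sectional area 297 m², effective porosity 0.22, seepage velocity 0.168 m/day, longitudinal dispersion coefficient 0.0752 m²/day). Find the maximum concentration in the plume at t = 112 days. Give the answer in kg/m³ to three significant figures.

0.0144 kg/m³

The peak of an instantaneous 1D plume sits at x = vt; there the Gaussian factor is 1 and C_max = M/(n_e·A·√(4πDt)), where n_e·A is the pore area the mass is dissolved in.
√(4πDt) = √(4π × 0.0752 × 112) = 10.29 m, so C_max = 9.65/(0.22 × 297 × 10.29) = 0.0144 kg/m³.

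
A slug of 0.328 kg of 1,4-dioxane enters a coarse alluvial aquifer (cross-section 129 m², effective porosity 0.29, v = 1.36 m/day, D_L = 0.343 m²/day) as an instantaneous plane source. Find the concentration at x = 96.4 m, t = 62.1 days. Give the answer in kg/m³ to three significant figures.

For an instantaneous plane source, C(x,t) = M/(n_e·A·√(4πDt)) · exp(−(x−vt)²/(4Dt)), with n_e·A the pore (flow) area.
Plume center vt = 1.36 × 62.1 = 84.456 m, so the well at 96.4 m is 11.944 m downgradient of the peak.
√(4πDt) = 16.36 m, giving peak height M/(n_e·A·√(4πDt)) = 0.328/(0.29 × 129 × 16.36) = 0.0005359 kg/m³.
(x−vt)²/(4Dt) = (11.944)²/(4 × 0.343 × 62.1) = 1.674; exp(−1.674) = 0.1875.
C = 0.0005359 × 0.1875 = 0.000100 kg/m³.

0.000100 kg/m³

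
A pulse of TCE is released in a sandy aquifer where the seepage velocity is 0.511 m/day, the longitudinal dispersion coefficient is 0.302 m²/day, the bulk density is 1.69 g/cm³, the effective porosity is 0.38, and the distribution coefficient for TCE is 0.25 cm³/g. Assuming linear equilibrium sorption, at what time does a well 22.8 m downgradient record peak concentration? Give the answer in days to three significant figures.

Retardation factor R = 1 + ρ_b·K_d/n = 1 + 1.69 × 0.25/0.38 = 2.112.
Sorption retards both mechanisms: v_R = v/R = 0.2420 m/day, D_R = D/R = 0.1430 m²/day.
Peak time from v_R²t² + 2D_R t − x² = 0: t = (√(D_R² + v_R²x²) − D_R)/v_R².
√(D_R² + v_R²x²) = √(0.1430² + 0.2420² × 22.8²) = 5.519; v_R² = 0.05856.
t = (5.519 − 0.1430)/0.05856 = 91.8 days.

91.8 days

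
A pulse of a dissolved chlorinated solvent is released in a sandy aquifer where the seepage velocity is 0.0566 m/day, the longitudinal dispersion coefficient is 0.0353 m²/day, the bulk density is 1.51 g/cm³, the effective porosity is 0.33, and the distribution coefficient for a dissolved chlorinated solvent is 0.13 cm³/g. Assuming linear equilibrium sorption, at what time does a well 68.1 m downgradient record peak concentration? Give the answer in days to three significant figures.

1900 days

Retardation factor R = 1 + ρ_b·K_d/n = 1 + 1.51 × 0.13/0.33 = 1.595.
Sorption retards both mechanisms: v_R = v/R = 0.03549 m/day, D_R = D/R = 0.02213 m²/day.
Peak time from v_R²t² + 2D_R t − x² = 0: t = (√(D_R² + v_R²x²) − D_R)/v_R².
√(D_R² + v_R²x²) = √(0.02213² + 0.03549² × 68.1²) = 2.417; v_R² = 0.001260.
t = (2.417 − 0.02213)/0.001260 = 1900 days.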